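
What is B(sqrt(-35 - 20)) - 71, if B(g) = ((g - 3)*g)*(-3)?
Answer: 94 + 9*I*sqrt(55) ≈ 94.0 + 66.746*I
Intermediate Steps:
B(g) = -3*g*(-3 + g) (B(g) = ((-3 + g)*g)*(-3) = (g*(-3 + g))*(-3) = -3*g*(-3 + g))
B(sqrt(-35 - 20)) - 71 = 3*sqrt(-35 - 20)*(3 - sqrt(-35 - 20)) - 71 = 3*sqrt(-55)*(3 - sqrt(-55)) - 71 = 3*(I*sqrt(55))*(3 - I*sqrt(55)) - 71 = 3*I*sqrt(55)*(3 - I*sqrt(55)) - 71 = -71 + 3*I*sqrt(55)*(3 - I*sqrt(55))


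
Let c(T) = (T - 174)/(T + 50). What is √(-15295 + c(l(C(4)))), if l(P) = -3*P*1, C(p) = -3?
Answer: I*√53251630/59 ≈ 123.68*I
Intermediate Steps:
l(P) = -3*P
c(T) = (-174 + T)/(50 + T)
√(-15295 + c(l(C(4)))) = √(-15295 + (-174 - 3*(-3))/(50 - 3*(-3))) = √(-15295 + (-174 + 9)/(50 + 9)) = √(-15295 - 165/59) = √(-902570/59) = I*√53251630/59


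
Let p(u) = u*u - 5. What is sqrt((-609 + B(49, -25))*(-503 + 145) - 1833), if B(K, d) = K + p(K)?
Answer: I*sqrt(659121) ≈ 811.86*I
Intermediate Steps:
p(u) = -5 + u**2 (p(u) = u**2 - 5 = -5 + u**2)
B(K, d) = -5 + K + K**2 (B(K, d) = K + (-5 + K**2) = -5 + K + K**2)
sqrt((-609 + B(49, -25))*(-503 + 145) - 1833) = sqrt((-609 + (-5 + 49 + 49**2))*(-503 + 145) - 1833) = sqrt((-609 + (-5 + 49 + 2401))*(-358) - 1833) = sqrt((-609 + 2445)*(-358) - 1833) = sqrt(1836*(-358) - 1833) = sqrt(-657288 - 1833) = sqrt(-659121) = I*sqrt(659121)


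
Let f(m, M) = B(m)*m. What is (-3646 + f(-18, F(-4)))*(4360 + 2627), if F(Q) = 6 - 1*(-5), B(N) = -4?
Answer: -24971538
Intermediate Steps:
F(Q) = 11 (F(Q) = 6 + 5 = 11)
f(m, M) = -4*m
(-3646 + f(-18, F(-4)))*(4360 + 2627) = (-3646 - 4*(-18))*(4360 + 2627) = (-3646 + 72)*6987 = -3574*6987 = -24971538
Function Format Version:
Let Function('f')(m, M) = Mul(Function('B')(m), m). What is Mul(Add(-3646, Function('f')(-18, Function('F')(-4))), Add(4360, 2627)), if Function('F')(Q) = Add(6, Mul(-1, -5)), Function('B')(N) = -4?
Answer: -24971538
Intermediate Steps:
Function('F')(Q) = 11 (Function('F')(Q) = Add(6, 5) = 11)
Function('f')(m, M) = Mul(-4, m)
Mul(Add(-3646, Function('f')(-18, Function('F')(-4))), Add(4360, 2627)) = Mul(Add(-3646, Mul(-4, -18)), Add(4360, 2627)) = Mul(Add(-3646, 72), 6987) = Mul(-3574, 6987) = -24971538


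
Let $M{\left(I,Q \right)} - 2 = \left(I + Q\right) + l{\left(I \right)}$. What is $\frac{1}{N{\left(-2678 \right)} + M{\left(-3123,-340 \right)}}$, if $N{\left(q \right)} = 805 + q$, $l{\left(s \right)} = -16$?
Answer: $- \frac{1}{5350} \approx -0.00018692$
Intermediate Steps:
$M{\left(I,Q \right)} = -14 + I + Q$ ($M{\left(I,Q \right)} = 2 - \left(16 - I - Q\right) = 2 + \left(-16 + I + Q\right) = -14 + I + Q$)
$\frac{1}{N{\left(-2678 \right)} + M{\left(-3123,-340 \right)}} = \frac{1}{\left(805 - 2678\right) - 3477} = \frac{1}{-1873 - 3477} = \frac{1}{-5350} = - \frac{1}{5350}$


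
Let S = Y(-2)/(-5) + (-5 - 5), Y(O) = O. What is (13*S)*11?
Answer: -6864/5 ≈ -1372.8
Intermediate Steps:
S = -48/5 (S = -2/(-5) + (-5 - 5) = -2*(-⅕) - 10 = ⅖ - 10 = -48/5 ≈ -9.6000)
(13*S)*11 = (13*(-48/5))*11 = -624/5*11 = -6864/5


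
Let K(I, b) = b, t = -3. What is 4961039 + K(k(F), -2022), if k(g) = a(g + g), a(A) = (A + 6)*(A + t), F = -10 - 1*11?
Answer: 4959017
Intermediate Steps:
F = -21 (F = -10 - 11 = -21)
a(A) = (-3 + A)*(6 + A) (a(A) = (A + 6)*(A - 3) = (6 + A)*(-3 + A) = (-3 + A)*(6 + A))
k(g) = -18 + 4*g² + 6*g (k(g) = -18 + (g + g)² + 3*(g + g) = -18 + (2*g)² + 3*(2*g) = -18 + 4*g² + 6*g)
4961039 + K(k(F), -2022) = 4961039 - 2022 = 4959017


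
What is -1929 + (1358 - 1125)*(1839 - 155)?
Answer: 390443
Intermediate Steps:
-1929 + (1358 - 1125)*(1839 - 155) = -1929 + 233*1684 = -1929 + 392372 = 390443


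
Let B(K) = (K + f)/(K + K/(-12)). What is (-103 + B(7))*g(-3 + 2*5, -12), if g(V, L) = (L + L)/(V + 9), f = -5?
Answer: 23721/154 ≈ 154.03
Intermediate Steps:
g(V, L) = 2*L/(9 + V) (g(V, L) = (2*L)/(9 + V) = 2*L/(9 + V))
B(K) = 12*(-5 + K)/(11*K) (B(K) = (K - 5)/(K + K/(-12)) = (-5 + K)/(K + K*(-1/12)) = (-5 + K)/(K - K/12) = (-5 + K)/((11*K/12)) = (-5 + K)*(12/(11*K)) = 12*(-5 + K)/(11*K))
(-103 + B(7))*g(-3 + 2*5, -12) = (-103 + (12/11)*(-5 + 7)/7)*(2*(-12)/(9 + (-3 + 2*5))) = (-103 + (12/11)*(⅐)*2)*(2*(-12)/(9 + (-3 + 10))) = (-103 + 24/77)*(2*(-12)/(9 + 7)) = -15814*(-12)/(77*16) = -7907/77*(-3/2) = 23721/154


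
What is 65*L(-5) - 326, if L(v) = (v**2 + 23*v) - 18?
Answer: -7346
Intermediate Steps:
L(v) = -18 + v**2 + 23*v
65*L(-5) - 326 = 65*(-18 + (-5)**2 + 23*(-5)) - 326 = 65*(-18 + 25 - 115) - 326 = 65*(-108) - 326 = -7020 - 326 = -7346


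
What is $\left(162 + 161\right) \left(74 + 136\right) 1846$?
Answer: $125214180$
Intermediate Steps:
$\left(162 + 161\right) \left(74 + 136\right) 1846 = 323 \cdot 210 \cdot 1846 = 67830 \cdot 1846 = 125214180$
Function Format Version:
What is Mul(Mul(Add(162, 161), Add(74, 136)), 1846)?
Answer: 125214180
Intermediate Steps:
Mul(Mul(Add(162, 161), Add(74, 136)), 1846) = Mul(Mul(323, 210), 1846) = Mul(67830, 1846) = 125214180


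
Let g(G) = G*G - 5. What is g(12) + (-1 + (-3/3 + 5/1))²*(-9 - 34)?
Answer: -248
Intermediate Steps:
g(G) = -5 + G² (g(G) = G² - 5 = -5 + G²)
g(12) + (-1 + (-3/3 + 5/1))²*(-9 - 34) = (-5 + 12²) + (-1 + (-3/3 + 5/1))²*(-9 - 34) = (-5 + 144) + (-1 + (-3*⅓ + 5*1))²*(-43) = 139 + (-1 + (-1 + 5))²*(-43) = 139 + (-1 + 4)²*(-43) = 139 + 3²*(-43) = 139 + 9*(-43) = 139 - 387 = -248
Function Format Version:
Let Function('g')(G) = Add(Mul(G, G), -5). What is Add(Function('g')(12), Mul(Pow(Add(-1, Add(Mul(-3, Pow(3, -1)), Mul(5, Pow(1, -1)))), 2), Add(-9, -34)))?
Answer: -248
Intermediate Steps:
Function('g')(G) = Add(-5, Pow(G, 2)) (Function('g')(G) = Add(Pow(G, 2), -5) = Add(-5, Pow(G, 2)))
Add(Function('g')(12), Mul(Pow(Add(-1, Add(Mul(-3, Pow(3, -1)), Mul(5, Pow(1, -1)))), 2), Add(-9, -34))) = Add(Add(-5, Pow(12, 2)), Mul(Pow(Add(-1, Add(Mul(-3, Pow(3, -1)), Mul(5, Pow(1, -1)))), 2), Add(-9, -34))) = Add(Add(-5, 144), Mul(Pow(Add(-1, Add(Mul(-3, Rational(1, 3)), Mul(5, 1))), 2), -43)) = Add(139, Mul(Pow(Add(-1, Add(-1, 5)), 2), -43)) = Add(139, Mul(Pow(Add(-1, 4), 2), -43)) = Add(139, Mul(Pow(3, 2), -43)) = Add(139, Mul(9, -43)) = Add(139, -387) = -248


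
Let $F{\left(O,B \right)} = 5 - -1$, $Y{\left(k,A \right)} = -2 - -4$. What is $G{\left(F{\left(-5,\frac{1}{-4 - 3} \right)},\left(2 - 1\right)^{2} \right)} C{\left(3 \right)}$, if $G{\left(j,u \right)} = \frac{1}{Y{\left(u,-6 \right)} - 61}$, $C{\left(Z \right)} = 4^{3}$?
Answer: $- \frac{64}{59} \approx -1.0847$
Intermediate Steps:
$C{\left(Z \right)} = 64$
$Y{\left(k,A \right)} = 2$ ($Y{\left(k,A \right)} = -2 + 4 = 2$)
$F{\left(O,B \right)} = 6$ ($F{\left(O,B \right)} = 5 + 1 = 6$)
$G{\left(j,u \right)} = - \frac{1}{59}$ ($G{\left(j,u \right)} = \frac{1}{2 - 61} = \frac{1}{-59} = - \frac{1}{59}$)
$G{\left(F{\left(-5,\frac{1}{-4 - 3} \right)},\left(2 - 1\right)^{2} \right)} C{\left(3 \right)} = \left(- \frac{1}{59}\right) 64 = - \frac{64}{59}$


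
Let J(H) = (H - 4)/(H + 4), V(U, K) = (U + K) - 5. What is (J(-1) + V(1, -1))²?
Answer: 400/9 ≈ 44.444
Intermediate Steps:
V(U, K) = -5 + K + U (V(U, K) = (K + U) - 5 = -5 + K + U)
J(H) = (-4 + H)/(4 + H)
(J(-1) + V(1, -1))² = ((-4 - 1)/(4 - 1) + (-5 - 1 + 1))² = (-5/3 - 5)² = (-20/3)² = 400/9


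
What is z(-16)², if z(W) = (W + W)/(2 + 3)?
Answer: 1024/25 ≈ 40.960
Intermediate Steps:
z(W) = 2*W/5 (z(W) = (2*W)/5 = (2*W)*(⅕) = 2*W/5)
z(-16)² = ((⅖)*(-16))² = (-32/5)² = 1024/25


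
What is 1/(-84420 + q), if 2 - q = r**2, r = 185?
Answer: -1/118643 ≈ -8.4286e-6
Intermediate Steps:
q = -34223 (q = 2 - 1*185**2 = 2 - 1*34225 = 2 - 34225 = -34223)
1/(-84420 + q) = 1/(-84420 - 34223) = 1/(-118643) = -1/118643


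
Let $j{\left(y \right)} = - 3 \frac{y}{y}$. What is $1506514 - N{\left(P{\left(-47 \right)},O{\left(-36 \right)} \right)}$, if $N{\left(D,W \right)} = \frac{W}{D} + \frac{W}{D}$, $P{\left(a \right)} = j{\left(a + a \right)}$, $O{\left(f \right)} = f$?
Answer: $1506490$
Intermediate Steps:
$j{\left(y \right)} = -3$ ($j{\left(y \right)} = \left(-3\right) 1 = -3$)
$P{\left(a \right)} = -3$
$N{\left(D,W \right)} = \frac{2 W}{D}$
$1506514 - N{\left(P{\left(-47 \right)},O{\left(-36 \right)} \right)} = 1506514 - 2 \left(-36\right) \frac{1}{-3} = 1506514 - 2 \left(-36\right) \left(- \frac{1}{3}\right) = 1506514 - 24 = 1506490$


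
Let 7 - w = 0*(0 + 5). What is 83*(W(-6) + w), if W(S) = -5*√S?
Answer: 581 - 415*I*√6 ≈ 581.0 - 1016.5*I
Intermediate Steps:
w = 7 (w = 7 - 0*(0 + 5) = 7 - 0*5 = 7 - 1*0 = 7 + 0 = 7)
83*(W(-6) + w) = 83*(-5*I*√6 + 7) = 83*(7 - 5*I*√6) = 581 - 415*I*√6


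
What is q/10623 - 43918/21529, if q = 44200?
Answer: 485040886/228702567 ≈ 2.1208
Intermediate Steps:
q/10623 - 43918/21529 = 44200/10623 - 43918/21529 = 485040886/228702567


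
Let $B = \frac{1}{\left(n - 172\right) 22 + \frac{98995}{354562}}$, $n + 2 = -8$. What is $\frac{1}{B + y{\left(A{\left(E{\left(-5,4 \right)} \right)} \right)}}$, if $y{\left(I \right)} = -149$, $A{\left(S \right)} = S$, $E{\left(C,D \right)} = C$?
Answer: $- \frac{109197481}{16270451943} \approx -0.0067114$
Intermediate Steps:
$n = -10$ ($n = -2 - 8 = -10$)
$B = - \frac{27274}{109197481}$ ($B = \frac{1}{\left(-10 - 172\right) 22 + \frac{98995}{354562}} = \frac{1}{\left(-182\right) 22 + 98995 \cdot \frac{1}{354562}} = \frac{1}{-4004 + \frac{7615}{27274}} = \frac{1}{- \frac{109197481}{27274}} = - \frac{27274}{109197481} \approx -0.00024977$)
$\frac{1}{B + y{\left(A{\left(E{\left(-5,4 \right)} \right)} \right)}} = \frac{1}{- \frac{27274}{109197481} - 149} = \frac{1}{- \frac{16270451943}{109197481}} = - \frac{109197481}{16270451943}$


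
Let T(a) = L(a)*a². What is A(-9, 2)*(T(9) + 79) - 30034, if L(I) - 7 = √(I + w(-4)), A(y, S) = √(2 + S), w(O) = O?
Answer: -28742 + 162*√5 ≈ -28380.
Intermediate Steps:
L(I) = 7 + √(-4 + I) (L(I) = 7 + √(I - 4) = 7 + √(-4 + I))
T(a) = a²*(7 + √(-4 + a)) (T(a) = (7 + √(-4 + a))*a² = a²*(7 + √(-4 + a)))
A(-9, 2)*(T(9) + 79) - 30034 = √(2 + 2)*(9²*(7 + √(-4 + 9)) + 79) - 30034 = √4*(81*(7 + √5) + 79) - 30034 = 2*((567 + 81*√5) + 79) - 30034 = 2*(646 + 81*√5) - 30034 = (1292 + 162*√5) - 30034 = -28742 + 162*√5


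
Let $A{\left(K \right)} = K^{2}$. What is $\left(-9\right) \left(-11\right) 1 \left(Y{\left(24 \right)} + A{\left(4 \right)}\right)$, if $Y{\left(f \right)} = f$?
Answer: $3960$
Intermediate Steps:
$\left(-9\right) \left(-11\right) 1 \left(Y{\left(24 \right)} + A{\left(4 \right)}\right) = \left(-9\right) \left(-11\right) 1 \left(24 + 4^{2}\right) = 99 \cdot 1 \left(24 + 16\right) = 99 \cdot 40 = 3960$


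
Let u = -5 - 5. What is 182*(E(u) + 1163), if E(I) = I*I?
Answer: 229866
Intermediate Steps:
u = -10
E(I) = I**2
182*(E(u) + 1163) = 182*((-10)**2 + 1163) = 182*(100 + 1163) = 182*1263 = 229866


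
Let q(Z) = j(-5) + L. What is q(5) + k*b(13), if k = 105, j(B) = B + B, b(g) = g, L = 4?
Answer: 1359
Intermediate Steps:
j(B) = 2*B
q(Z) = -6 (q(Z) = 2*(-5) + 4 = -10 + 4 = -6)
q(5) + k*b(13) = -6 + 105*13 = -6 + 1365 = 1359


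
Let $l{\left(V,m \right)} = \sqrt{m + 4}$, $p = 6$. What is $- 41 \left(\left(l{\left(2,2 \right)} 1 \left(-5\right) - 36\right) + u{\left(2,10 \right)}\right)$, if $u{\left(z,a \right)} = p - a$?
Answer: $1640 + 205 \sqrt{6} \approx 2142.1$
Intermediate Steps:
$u{\left(z,a \right)} = 6 - a$
$l{\left(V,m \right)} = \sqrt{4 + m}$
$- 41 \left(\left(l{\left(2,2 \right)} 1 \left(-5\right) - 36\right) + u{\left(2,10 \right)}\right) = - 41 \left(\left(\sqrt{4 + 2} \cdot 1 \left(-5\right) - 36\right) + \left(6 - 10\right)\right) = - 41 \left(\left(\sqrt{6} \cdot 1 \left(-5\right) - 36\right) + \left(6 - 10\right)\right) = - 41 \left(\left(\sqrt{6} \left(-5\right) - 36\right) - 4\right) = - 41 \left(\left(- 5 \sqrt{6} - 36\right) - 4\right) = - 41 \left(\left(-36 - 5 \sqrt{6}\right) - 4\right) = - 41 \left(-40 - 5 \sqrt{6}\right) = 1640 + 205 \sqrt{6}$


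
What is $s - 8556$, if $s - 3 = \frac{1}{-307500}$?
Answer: $- \frac{2630047501}{307500} \approx -8553.0$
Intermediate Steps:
$s = \frac{922499}{307500}$ ($s = 3 + \frac{1}{-307500} = 3 - \frac{1}{307500} = \frac{922499}{307500} \approx 3.0$)
$s - 8556 = \frac{922499}{307500} - 8556 = - \frac{2630047501}{307500}$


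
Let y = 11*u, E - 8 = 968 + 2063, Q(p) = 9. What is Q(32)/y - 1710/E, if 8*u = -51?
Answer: -130902/189431 ≈ -0.69103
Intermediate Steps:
u = -51/8 (u = (⅛)*(-51) = -51/8 ≈ -6.3750)
E = 3039 (E = 8 + (968 + 2063) = 8 + 3031 = 3039)
y = -561/8 (y = 11*(-51/8) = -561/8 ≈ -70.125)
Q(32)/y - 1710/E = 9/(-561/8) - 1710/3039 = 9*(-8/561) - 1710*1/3039 = -24/187 - 570/1013 = -130902/189431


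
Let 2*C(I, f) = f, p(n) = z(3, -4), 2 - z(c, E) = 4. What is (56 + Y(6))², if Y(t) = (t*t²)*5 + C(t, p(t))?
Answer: 1288225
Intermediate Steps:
z(c, E) = -2 (z(c, E) = 2 - 1*4 = 2 - 4 = -2)
p(n) = -2
C(I, f) = f/2
Y(t) = -1 + 5*t³ (Y(t) = (t*t²)*5 + (½)*(-2) = t³*5 - 1 = 5*t³ - 1 = -1 + 5*t³)
(56 + Y(6))² = (56 + (-1 + 5*6³))² = (56 + (-1 + 5*216))² = (56 + (-1 + 1080))² = (56 + 1079)² = 1135² = 1288225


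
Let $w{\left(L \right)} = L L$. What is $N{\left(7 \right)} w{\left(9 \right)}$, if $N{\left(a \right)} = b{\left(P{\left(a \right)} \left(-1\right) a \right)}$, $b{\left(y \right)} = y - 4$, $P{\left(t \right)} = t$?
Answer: $-4293$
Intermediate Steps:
$w{\left(L \right)} = L^{2}$
$b{\left(y \right)} = -4 + y$ ($b{\left(y \right)} = y - 4 = -4 + y$)
$N{\left(a \right)} = -4 - a^{2}$ ($N{\left(a \right)} = -4 + a \left(-1\right) a = -4 + - a a = -4 - a^{2}$)
$N{\left(7 \right)} w{\left(9 \right)} = \left(-4 - 7^{2}\right) 9^{2} = \left(-4 - 49\right) 81 = \left(-53\right) 81 = -4293$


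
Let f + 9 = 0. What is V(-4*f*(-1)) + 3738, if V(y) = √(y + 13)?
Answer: 3738 + I*√23 ≈ 3738.0 + 4.7958*I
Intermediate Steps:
f = -9 (f = -9 + 0 = -9)
V(y) = √(13 + y)
V(-4*f*(-1)) + 3738 = √(13 - 4*(-9)*(-1)) + 3738 = √(13 + 36*(-1)) + 3738 = √(13 - 36) + 3738 = √(-23) + 3738 = I*√23 + 3738 = 3738 + I*√23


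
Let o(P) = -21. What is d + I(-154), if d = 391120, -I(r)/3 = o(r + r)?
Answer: 391183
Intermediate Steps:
I(r) = 63 (I(r) = -3*(-21) = 63)
d + I(-154) = 391120 + 63 = 391183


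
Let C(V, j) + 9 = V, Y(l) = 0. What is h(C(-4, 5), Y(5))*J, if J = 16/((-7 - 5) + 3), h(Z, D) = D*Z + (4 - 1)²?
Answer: -16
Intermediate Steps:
C(V, j) = -9 + V
h(Z, D) = 9 + D*Z (h(Z, D) = D*Z + 3² = D*Z + 9 = 9 + D*Z)
J = -16/9 (J = 16/(-12 + 3) = 16/(-9) = 16*(-⅑) = -16/9 ≈ -1.7778)
h(C(-4, 5), Y(5))*J = (9 + 0*(-9 - 4))*(-16/9) = (9 + 0*(-13))*(-16/9) = (9 + 0)*(-16/9) = 9*(-16/9) = -16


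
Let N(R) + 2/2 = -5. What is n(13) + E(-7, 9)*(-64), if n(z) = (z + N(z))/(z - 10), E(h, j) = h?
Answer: 1351/3 ≈ 450.33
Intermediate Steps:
N(R) = -6 (N(R) = -1 - 5 = -6)
n(z) = (-6 + z)/(-10 + z) (n(z) = (z - 6)/(z - 10) = (-6 + z)/(-10 + z))
n(13) + E(-7, 9)*(-64) = (-6 + 13)/(-10 + 13) - 7*(-64) = 7/3 + 448 = 1351/3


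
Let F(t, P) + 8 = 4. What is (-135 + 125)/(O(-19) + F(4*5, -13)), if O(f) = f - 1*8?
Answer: 10/31 ≈ 0.32258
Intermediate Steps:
F(t, P) = -4 (F(t, P) = -8 + 4 = -4)
O(f) = -8 + f (O(f) = f - 8 = -8 + f)
(-135 + 125)/(O(-19) + F(4*5, -13)) = (-135 + 125)/((-8 - 19) - 4) = -10/(-27 - 4) = -10/(-31) = -10*(-1/31) = 10/31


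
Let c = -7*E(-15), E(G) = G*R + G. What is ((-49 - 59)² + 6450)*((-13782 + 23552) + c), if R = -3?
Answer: 173169840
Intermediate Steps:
E(G) = -2*G (E(G) = G*(-3) + G = -3*G + G = -2*G)
c = -210 (c = -(-14)*(-15) = -7*30 = -210)
((-49 - 59)² + 6450)*((-13782 + 23552) + c) = ((-49 - 59)² + 6450)*((-13782 + 23552) - 210) = ((-108)² + 6450)*(9770 - 210) = (11664 + 6450)*9560 = 18114*9560 = 173169840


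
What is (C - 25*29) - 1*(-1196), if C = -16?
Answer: 455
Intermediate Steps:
(C - 25*29) - 1*(-1196) = (-16 - 25*29) - 1*(-1196) = (-16 - 725) + 1196 = -741 + 1196 = 455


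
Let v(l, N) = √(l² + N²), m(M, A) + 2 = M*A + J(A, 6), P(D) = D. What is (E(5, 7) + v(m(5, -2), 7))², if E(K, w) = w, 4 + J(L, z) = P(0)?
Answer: (7 + √305)² ≈ 598.50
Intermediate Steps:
J(L, z) = -4 (J(L, z) = -4 + 0 = -4)
m(M, A) = -6 + A*M (m(M, A) = -2 + (M*A - 4) = -2 + (A*M - 4) = -2 + (-4 + A*M) = -6 + A*M)
v(l, N) = √(N² + l²)
(E(5, 7) + v(m(5, -2), 7))² = (7 + √(7² + (-6 - 2*5)²))² = (7 + √(49 + (-6 - 10)²))² = (7 + √(49 + (-16)²))² = (7 + √(49 + 256))² = (7 + √305)²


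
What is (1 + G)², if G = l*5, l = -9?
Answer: 1936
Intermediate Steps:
G = -45 (G = -9*5 = -45)
(1 + G)² = (1 - 45)² = (-44)² = 1936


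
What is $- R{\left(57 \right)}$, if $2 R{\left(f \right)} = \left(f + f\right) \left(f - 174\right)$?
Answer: $6669$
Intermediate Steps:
$R{\left(f \right)} = f \left(-174 + f\right)$ ($R{\left(f \right)} = \frac{\left(f + f\right) \left(f - 174\right)}{2} = \frac{2 f \left(-174 + f\right)}{2} = f \left(-174 + f\right)$)
$- R{\left(57 \right)} = - 57 \left(-174 + 57\right) = - 57 \left(-117\right) = \left(-1\right) \left(-6669\right) = 6669$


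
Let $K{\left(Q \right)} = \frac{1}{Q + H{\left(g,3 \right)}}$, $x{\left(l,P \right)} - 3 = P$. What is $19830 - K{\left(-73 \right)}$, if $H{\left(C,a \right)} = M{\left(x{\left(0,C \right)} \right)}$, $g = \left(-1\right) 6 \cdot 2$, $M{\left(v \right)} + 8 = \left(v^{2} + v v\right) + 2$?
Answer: $\frac{1645889}{83} \approx 19830.0$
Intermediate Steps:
$x{\left(l,P \right)} = 3 + P$
$M{\left(v \right)} = -6 + 2 v^{2}$ ($M{\left(v \right)} = -8 + \left(\left(v^{2} + v v\right) + 2\right) = -8 + \left(\left(v^{2} + v^{2}\right) + 2\right) = -8 + \left(2 v^{2} + 2\right) = -8 + \left(2 + 2 v^{2}\right) = -6 + 2 v^{2}$)
$g = -12$ ($g = \left(-6\right) 2 = -12$)
$H{\left(C,a \right)} = -6 + 2 \left(3 + C\right)^{2}$
$K{\left(Q \right)} = \frac{1}{156 + Q}$ ($K{\left(Q \right)} = \frac{1}{Q - \left(6 - 2 \left(3 - 12\right)^{2}\right)} = \frac{1}{Q - \left(6 - 2 \left(-9\right)^{2}\right)} = \frac{1}{Q + \left(-6 + 2 \cdot 81\right)} = \frac{1}{Q + \left(-6 + 162\right)} = \frac{1}{Q + 156} = \frac{1}{156 + Q}$)
$19830 - K{\left(-73 \right)} = 19830 - \frac{1}{156 - 73} = 19830 - \frac{1}{83} = \frac{1645889}{83}$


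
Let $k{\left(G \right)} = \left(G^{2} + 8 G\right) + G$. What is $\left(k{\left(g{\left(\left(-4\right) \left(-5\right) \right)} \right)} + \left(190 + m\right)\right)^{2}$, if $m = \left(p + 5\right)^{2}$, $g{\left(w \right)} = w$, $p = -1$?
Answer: $617796$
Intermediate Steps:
$k{\left(G \right)} = G^{2} + 9 G$
$m = 16$ ($m = \left(-1 + 5\right)^{2} = 4^{2} = 16$)
$\left(k{\left(g{\left(\left(-4\right) \left(-5\right) \right)} \right)} + \left(190 + m\right)\right)^{2} = \left(\left(-4\right) \left(-5\right) \left(9 - -20\right) + \left(190 + 16\right)\right)^{2} = \left(20 \left(9 + 20\right) + 206\right)^{2} = \left(20 \cdot 29 + 206\right)^{2} = \left(580 + 206\right)^{2} = 786^{2} = 617796$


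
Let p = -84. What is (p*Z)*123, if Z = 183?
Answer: -1890756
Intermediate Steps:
(p*Z)*123 = -84*183*123 = -15372*123 = -1890756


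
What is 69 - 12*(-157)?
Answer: 1953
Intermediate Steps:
69 - 12*(-157) = 69 + 1884 = 1953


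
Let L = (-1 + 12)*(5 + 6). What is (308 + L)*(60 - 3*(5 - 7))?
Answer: 28314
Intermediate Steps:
L = 121 (L = 11*11 = 121)
(308 + L)*(60 - 3*(5 - 7)) = (308 + 121)*(60 - 3*(5 - 7)) = 429*(60 - 3*(-2)) = 429*(60 + 6) = 429*66 = 28314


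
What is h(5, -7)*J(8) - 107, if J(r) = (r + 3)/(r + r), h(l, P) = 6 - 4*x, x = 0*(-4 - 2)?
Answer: -823/8 ≈ -102.88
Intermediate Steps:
x = 0 (x = 0*(-6) = 0)
h(l, P) = 6 (h(l, P) = 6 - 4*0 = 6 + 0 = 6)
J(r) = (3 + r)/(2*r) (J(r) = (3 + r)/((2*r)) = (3 + r)*(1/(2*r)) = (3 + r)/(2*r))
h(5, -7)*J(8) - 107 = 6*((½)*(3 + 8)/8) - 107 = 6*((½)*(⅛)*11) - 107 = 6*(11/16) - 107 = 33/8 - 107 = -823/8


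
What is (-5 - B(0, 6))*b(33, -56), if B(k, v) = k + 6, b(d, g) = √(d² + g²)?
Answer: -715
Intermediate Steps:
B(k, v) = 6 + k
(-5 - B(0, 6))*b(33, -56) = (-5 - (6 + 0))*√(33² + (-56)²) = (-5 - 1*6)*√(1089 + 3136) = (-5 - 6)*√4225 = -11*65 = -715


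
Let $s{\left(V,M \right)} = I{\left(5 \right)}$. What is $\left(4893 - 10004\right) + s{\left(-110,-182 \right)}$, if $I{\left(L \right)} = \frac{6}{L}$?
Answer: $- \frac{25549}{5} \approx -5109.8$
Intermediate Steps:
$s{\left(V,M \right)} = \frac{6}{5}$
$\left(4893 - 10004\right) + s{\left(-110,-182 \right)} = \left(4893 - 10004\right) + \frac{6}{5} = -5111 + \frac{6}{5} = - \frac{25549}{5}$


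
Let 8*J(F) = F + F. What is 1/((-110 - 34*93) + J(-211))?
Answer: -4/13299 ≈ -0.00030077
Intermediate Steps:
J(F) = F/4 (J(F) = (F + F)/8 = (2*F)/8 = F/4)
1/((-110 - 34*93) + J(-211)) = 1/((-110 - 34*93) + (¼)*(-211)) = 1/((-110 - 3162) - 211/4) = 1/(-3272 - 211/4) = 1/(-13299/4) = -4/13299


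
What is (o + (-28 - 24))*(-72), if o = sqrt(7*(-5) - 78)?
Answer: 3744 - 72*I*sqrt(113) ≈ 3744.0 - 765.37*I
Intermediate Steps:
o = I*sqrt(113) (o = sqrt(-35 - 78) = sqrt(-113) = I*sqrt(113) ≈ 10.63*I)
(o + (-28 - 24))*(-72) = (I*sqrt(113) + (-28 - 24))*(-72) = (I*sqrt(113) - 52)*(-72) = (-52 + I*sqrt(113))*(-72) = 3744 - 72*I*sqrt(113)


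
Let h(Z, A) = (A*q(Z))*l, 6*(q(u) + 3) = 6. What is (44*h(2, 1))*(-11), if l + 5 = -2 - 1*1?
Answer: -7744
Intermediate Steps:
l = -8 (l = -5 + (-2 - 1*1) = -5 + (-2 - 1) = -5 - 3 = -8)
q(u) = -2 (q(u) = -3 + (⅙)*6 = -3 + 1 = -2)
h(Z, A) = 16*A (h(Z, A) = (A*(-2))*(-8) = -2*A*(-8) = 16*A)
(44*h(2, 1))*(-11) = (44*(16*1))*(-11) = (44*16)*(-11) = 704*(-11) = -7744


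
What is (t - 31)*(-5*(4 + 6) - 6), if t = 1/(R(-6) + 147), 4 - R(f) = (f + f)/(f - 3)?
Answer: 779296/449 ≈ 1735.6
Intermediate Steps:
R(f) = 4 - 2*f/(-3 + f) (R(f) = 4 - (f + f)/(f - 3) = 4 - 2*f/(-3 + f))
t = 3/449 (t = 1/(2*(-6 - 6)/(-3 - 6) + 147) = 1/(2*(-12)/(-9) + 147) = 1/(2*(-⅑)*(-12) + 147) = 1/(8/3 + 147) = 1/(449/3) = 3/449 ≈ 0.0066815)
(t - 31)*(-5*(4 + 6) - 6) = (3/449 - 31)*(-5*(4 + 6) - 6) = -13916*(-5*10 - 6)/449 = -13916*(-50 - 6)/449 = -13916/449*(-56) = 779296/449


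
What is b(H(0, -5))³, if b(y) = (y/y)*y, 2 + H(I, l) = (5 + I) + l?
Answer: -8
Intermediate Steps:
H(I, l) = 3 + I + l (H(I, l) = -2 + ((5 + I) + l) = -2 + (5 + I + l) = 3 + I + l)
b(y) = y (b(y) = 1*y = y)
b(H(0, -5))³ = (3 + 0 - 5)³ = (-2)³ = -8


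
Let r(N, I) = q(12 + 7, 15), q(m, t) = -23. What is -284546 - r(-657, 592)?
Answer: -284523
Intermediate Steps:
r(N, I) = -23
-284546 - r(-657, 592) = -284546 - 1*(-23) = -284546 + 23 = -284523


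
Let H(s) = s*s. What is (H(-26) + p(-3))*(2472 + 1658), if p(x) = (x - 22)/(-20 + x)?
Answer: 64316490/23 ≈ 2.7964e+6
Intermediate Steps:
H(s) = s²
p(x) = (-22 + x)/(-20 + x)
(H(-26) + p(-3))*(2472 + 1658) = ((-26)² + (-22 - 3)/(-20 - 3))*(2472 + 1658) = (676 - 25/(-23))*4130 = (676 - 1/23*(-25))*4130 = (676 + 25/23)*4130 = (15573/23)*4130 = 64316490/23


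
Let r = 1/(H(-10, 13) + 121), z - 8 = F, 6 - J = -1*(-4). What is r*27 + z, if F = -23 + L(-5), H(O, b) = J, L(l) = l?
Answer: -811/41 ≈ -19.780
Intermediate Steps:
J = 2 (J = 6 - (-1)*(-4) = 6 - 1*4 = 6 - 4 = 2)
H(O, b) = 2
F = -28 (F = -23 - 5 = -28)
z = -20 (z = 8 - 28 = -20)
r = 1/123 (r = 1/(2 + 121) = 1/123 ≈ 0.0081301)
r*27 + z = (1/123)*27 - 20 = 9/41 - 20 = -811/41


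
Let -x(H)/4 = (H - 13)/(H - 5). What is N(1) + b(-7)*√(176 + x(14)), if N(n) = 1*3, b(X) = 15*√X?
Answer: 3 + 10*I*√2765 ≈ 3.0 + 525.83*I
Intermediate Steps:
x(H) = -4*(-13 + H)/(-5 + H) (x(H) = -4*(H - 13)/(H - 5) = -4*(-13 + H)/(-5 + H))
N(n) = 3
N(1) + b(-7)*√(176 + x(14)) = 3 + (15*√(-7))*√(176 + 4*(13 - 1*14)/(-5 + 14)) = 3 + (15*(I*√7))*√(176 + 4*(13 - 14)/9) = 3 + (15*I*√7)*√(176 + 4*(⅑)*(-1)) = 3 + (15*I*√7)*√(176 - 4/9) = 3 + (15*I*√7)*√(1580/9) = 3 + (15*I*√7)*(2*√395/3) = 3 + 10*I*√2765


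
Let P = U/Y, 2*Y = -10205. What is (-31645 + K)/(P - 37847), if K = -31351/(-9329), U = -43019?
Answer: 3012361435070/3602324287413 ≈ 0.83623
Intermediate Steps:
Y = -10205/2 (Y = (½)*(-10205) = -10205/2 ≈ -5102.5)
P = 86038/10205 (P = -43019/(-10205/2) = -43019*(-2/10205) = 86038/10205 ≈ 8.4310)
K = 31351/9329 (K = -31351*(-1/9329) = 31351/9329 ≈ 3.3606)
(-31645 + K)/(P - 37847) = (-31645 + 31351/9329)/(86038/10205 - 37847) = -295184854/(9329*(-386142597/10205)) = -295184854/9329*(-10205/386142597) = 3012361435070/3602324287413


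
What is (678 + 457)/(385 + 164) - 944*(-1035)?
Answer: 536396095/549 ≈ 9.7704e+5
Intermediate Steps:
(678 + 457)/(385 + 164) - 944*(-1035) = 1135/549 + 977040 = 536396095/549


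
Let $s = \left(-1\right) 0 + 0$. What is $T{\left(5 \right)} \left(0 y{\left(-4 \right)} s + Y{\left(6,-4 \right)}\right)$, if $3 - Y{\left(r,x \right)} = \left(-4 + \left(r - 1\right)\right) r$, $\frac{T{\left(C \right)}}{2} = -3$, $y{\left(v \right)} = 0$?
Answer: $18$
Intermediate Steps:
$T{\left(C \right)} = -6$ ($T{\left(C \right)} = 2 \left(-3\right) = -6$)
$s = 0$ ($s = 0 + 0 = 0$)
$Y{\left(r,x \right)} = 3 - r \left(-5 + r\right)$ ($Y{\left(r,x \right)} = 3 - \left(-4 + \left(r - 1\right)\right) r = 3 - \left(-4 + \left(-1 + r\right)\right) r = 3 - \left(-5 + r\right) r = 3 - r \left(-5 + r\right)$)
$T{\left(5 \right)} \left(0 y{\left(-4 \right)} s + Y{\left(6,-4 \right)}\right) = - 6 \left(0 \cdot 0 \cdot 0 + \left(3 - 6^{2} + 5 \cdot 6\right)\right) = - 6 \left(0 \cdot 0 + \left(3 - 36 + 30\right)\right) = - 6 \left(0 + \left(3 - 36 + 30\right)\right) = - 6 \left(0 - 3\right) = \left(-6\right) \left(-3\right) = 18$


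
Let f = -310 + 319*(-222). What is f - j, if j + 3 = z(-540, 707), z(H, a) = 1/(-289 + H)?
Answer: -58962624/829 ≈ -71125.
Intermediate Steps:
f = -71128 (f = -310 - 70818 = -71128)
j = -2488/829 (j = -3 + 1/(-289 - 540) = -3 + 1/(-829) = -3 - 1/829 = -2488/829 ≈ -3.0012)
f - j = -71128 - 1*(-2488/829) = -71128 + 2488/829 = -58962624/829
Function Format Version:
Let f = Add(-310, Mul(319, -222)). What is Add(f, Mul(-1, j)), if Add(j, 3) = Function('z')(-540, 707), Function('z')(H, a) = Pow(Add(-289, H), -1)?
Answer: Rational(-58962624, 829) ≈ -71125.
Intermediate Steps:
f = -71128 (f = Add(-310, -70818) = -71128)
j = Rational(-2488, 829) (j = Add(-3, Pow(Add(-289, -540), -1)) = Add(-3, Pow(-829, -1)) = Add(-3, Rational(-1, 829)) = Rational(-2488, 829) ≈ -3.0012)
Add(f, Mul(-1, j)) = Add(-71128, Mul(-1, Rational(-2488, 829))) = Add(-71128, Rational(2488, 829)) = Rational(-58962624, 829)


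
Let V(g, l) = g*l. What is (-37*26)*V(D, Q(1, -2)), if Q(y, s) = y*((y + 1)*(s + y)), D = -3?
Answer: -5772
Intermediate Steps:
Q(y, s) = y*(1 + y)*(s + y) (Q(y, s) = y*((1 + y)*(s + y)) = y*(1 + y)*(s + y))
(-37*26)*V(D, Q(1, -2)) = (-37*26)*(-3*(-2 + 1 + 1² - 2*1)) = -(-2886)*1*(-2 + 1 + 1 - 2) = -(-2886)*1*(-2) = -(-2886)*(-2) = -962*6 = -5772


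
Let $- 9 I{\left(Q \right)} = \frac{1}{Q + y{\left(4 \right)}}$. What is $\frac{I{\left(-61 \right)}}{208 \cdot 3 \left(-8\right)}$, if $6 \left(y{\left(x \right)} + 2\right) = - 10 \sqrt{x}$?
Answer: $- \frac{1}{2980224} \approx -3.3555 \cdot 10^{-7}$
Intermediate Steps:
$y{\left(x \right)} = -2 - \frac{5 \sqrt{x}}{3}$ ($y{\left(x \right)} = -2 + \frac{\left(-10\right) \sqrt{x}}{6} = -2 - \frac{5 \sqrt{x}}{3}$)
$I{\left(Q \right)} = - \frac{1}{9 \left(- \frac{16}{3} + Q\right)}$ ($I{\left(Q \right)} = - \frac{1}{9 \left(Q - \left(2 + \frac{5 \sqrt{4}}{3}\right)\right)} = - \frac{1}{9 \left(Q - \frac{16}{3}\right)} = - \frac{1}{9 \left(- \frac{16}{3} + Q\right)}$)
$\frac{I{\left(-61 \right)}}{208 \cdot 3 \left(-8\right)} = \frac{\left(-1\right) \frac{1}{-48 + 9 \left(-61\right)}}{208 \cdot 3 \left(-8\right)} = \frac{\left(-1\right) \frac{1}{-48 - 549}}{624 \left(-8\right)} = \frac{\left(-1\right) \frac{1}{-597}}{-4992} = \left(-1\right) \left(- \frac{1}{597}\right) \left(- \frac{1}{4992}\right) = \frac{1}{597} \left(- \frac{1}{4992}\right) = - \frac{1}{2980224}$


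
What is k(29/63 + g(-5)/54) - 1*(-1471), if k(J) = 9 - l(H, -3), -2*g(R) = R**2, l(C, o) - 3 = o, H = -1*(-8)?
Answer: 1480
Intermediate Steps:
H = 8
l(C, o) = 3 + o
g(R) = -R**2/2
k(J) = 9 (k(J) = 9 - (3 - 3) = 9 - 1*0 = 9 + 0 = 9)
k(29/63 + g(-5)/54) - 1*(-1471) = 9 - 1*(-1471) = 9 + 1471 = 1480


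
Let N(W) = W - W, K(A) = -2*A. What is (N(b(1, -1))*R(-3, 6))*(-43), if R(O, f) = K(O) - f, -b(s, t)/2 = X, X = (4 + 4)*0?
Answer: 0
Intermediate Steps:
X = 0 (X = 8*0 = 0)
b(s, t) = 0 (b(s, t) = -2*0 = 0)
R(O, f) = -f - 2*O (R(O, f) = -2*O - f = -f - 2*O)
N(W) = 0
(N(b(1, -1))*R(-3, 6))*(-43) = (0*(-1*6 - 2*(-3)))*(-43) = (0*(-6 + 6))*(-43) = (0*0)*(-43) = 0*(-43) = 0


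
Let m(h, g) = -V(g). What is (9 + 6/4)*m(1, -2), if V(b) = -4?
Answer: 42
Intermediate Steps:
m(h, g) = 4 (m(h, g) = -1*(-4) = 4)
(9 + 6/4)*m(1, -2) = (9 + 6/4)*4 = (9 + 6*(¼))*4 = (9 + 3/2)*4 = (21/2)*4 = 42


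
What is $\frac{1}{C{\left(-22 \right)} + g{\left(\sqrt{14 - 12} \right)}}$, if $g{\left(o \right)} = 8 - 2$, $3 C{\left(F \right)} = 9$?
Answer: $\frac{1}{9} \approx 0.11111$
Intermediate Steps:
$C{\left(F \right)} = 3$ ($C{\left(F \right)} = \frac{1}{3} \cdot 9 = 3$)
$g{\left(o \right)} = 6$
$\frac{1}{C{\left(-22 \right)} + g{\left(\sqrt{14 - 12} \right)}} = \frac{1}{3 + 6} = \frac{1}{9}$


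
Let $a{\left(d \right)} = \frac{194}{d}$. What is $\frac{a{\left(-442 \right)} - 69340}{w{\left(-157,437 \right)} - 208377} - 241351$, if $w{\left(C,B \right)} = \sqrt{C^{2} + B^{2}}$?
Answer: $- \frac{13704130281031328}{56780991899} + \frac{15324237 \sqrt{215618}}{9595987630931} \approx -2.4135 \cdot 10^{5}$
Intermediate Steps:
$w{\left(C,B \right)} = \sqrt{B^{2} + C^{2}}$
$\frac{a{\left(-442 \right)} - 69340}{w{\left(-157,437 \right)} - 208377} - 241351 = \frac{\frac{194}{-442} - 69340}{\sqrt{437^{2} + \left(-157\right)^{2}} - 208377} - 241351 = \frac{194 \left(- \frac{1}{442}\right) - 69340}{\sqrt{190969 + 24649} - 208377} - 241351 = \frac{- \frac{97}{221} - 69340}{\sqrt{215618} - 208377} - 241351 = - \frac{15324237}{221 \left(-208377 + \sqrt{215618}\right)} - 241351 = -241351 - \frac{15324237}{221 \left(-208377 + \sqrt{215618}\right)}$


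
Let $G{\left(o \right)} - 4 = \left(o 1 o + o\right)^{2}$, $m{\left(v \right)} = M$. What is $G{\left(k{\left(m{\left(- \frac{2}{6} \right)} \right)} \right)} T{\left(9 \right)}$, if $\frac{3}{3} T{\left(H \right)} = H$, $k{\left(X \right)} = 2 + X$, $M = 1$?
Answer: $1332$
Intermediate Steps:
$m{\left(v \right)} = 1$
$G{\left(o \right)} = 4 + \left(o + o^{2}\right)^{2}$ ($G{\left(o \right)} = 4 + \left(o 1 o + o\right)^{2} = 4 + \left(o o + o\right)^{2} = 4 + \left(o^{2} + o\right)^{2} = 4 + \left(o + o^{2}\right)^{2}$)
$T{\left(H \right)} = H$
$G{\left(k{\left(m{\left(- \frac{2}{6} \right)} \right)} \right)} T{\left(9 \right)} = \left(4 + \left(2 + 1\right)^{2} \left(1 + \left(2 + 1\right)\right)^{2}\right) 9 = \left(4 + 3^{2} \left(1 + 3\right)^{2}\right) 9 = \left(4 + 9 \cdot 4^{2}\right) 9 = \left(4 + 9 \cdot 16\right) 9 = \left(4 + 144\right) 9 = 148 \cdot 9 = 1332$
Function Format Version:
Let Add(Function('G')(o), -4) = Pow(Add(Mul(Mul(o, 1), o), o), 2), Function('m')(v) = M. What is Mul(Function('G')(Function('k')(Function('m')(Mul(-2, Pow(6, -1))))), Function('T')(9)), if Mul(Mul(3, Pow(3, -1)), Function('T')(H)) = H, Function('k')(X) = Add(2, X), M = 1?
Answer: 1332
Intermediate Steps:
Function('m')(v) = 1
Function('G')(o) = Add(4, Pow(Add(o, Pow(o, 2)), 2)) (Function('G')(o) = Add(4, Pow(Add(Mul(Mul(o, 1), o), o), 2)) = Add(4, Pow(Add(Mul(o, o), o), 2)) = Add(4, Pow(Add(Pow(o, 2), o), 2)) = Add(4, Pow(Add(o, Pow(o, 2)), 2)))
Function('T')(H) = H
Mul(Function('G')(Function('k')(Function('m')(Mul(-2, Pow(6, -1))))), Function('T')(9)) = Mul(Add(4, Mul(Pow(Add(2, 1), 2), Pow(Add(1, Add(2, 1)), 2))), 9) = Mul(Add(4, Mul(Pow(3, 2), Pow(Add(1, 3), 2))), 9) = Mul(Add(4, Mul(9, Pow(4, 2))), 9) = Mul(Add(4, Mul(9, 16)), 9) = Mul(Add(4, 144), 9) = Mul(148, 9) = 1332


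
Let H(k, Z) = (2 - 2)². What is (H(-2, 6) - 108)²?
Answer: 11664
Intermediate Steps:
H(k, Z) = 0 (H(k, Z) = 0² = 0)
(H(-2, 6) - 108)² = (0 - 108)² = (-108)² = 11664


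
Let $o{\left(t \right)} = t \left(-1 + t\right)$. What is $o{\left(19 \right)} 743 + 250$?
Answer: $254356$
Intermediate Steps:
$o{\left(19 \right)} 743 + 250 = 19 \left(-1 + 19\right) 743 + 250 = 19 \cdot 18 \cdot 743 + 250 = 342 \cdot 743 + 250 = 254106 + 250 = 254356$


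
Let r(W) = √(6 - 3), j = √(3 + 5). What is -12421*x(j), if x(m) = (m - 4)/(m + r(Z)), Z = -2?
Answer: 24842*(2 - √2)/(√3 + 2*√2) ≈ 3190.9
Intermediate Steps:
j = 2*√2 (j = √8 = 2*√2 ≈ 2.8284)
r(W) = √3
x(m) = (-4 + m)/(m + √3) (x(m) = (m - 4)/(m + √3) = (-4 + m)/(m + √3))
-12421*x(j) = -12421*(-4 + 2*√2)/(2*√2 + √3) = -12421*(-4 + 2*√2)/(√3 + 2*√2)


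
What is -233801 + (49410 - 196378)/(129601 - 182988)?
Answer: -12481787019/53387 ≈ -2.3380e+5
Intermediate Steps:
-233801 + (49410 - 196378)/(129601 - 182988) = -233801 - 146968/(-53387) = -233801 - 146968*(-1/53387) = -233801 + 146968/53387 = -12481787019/53387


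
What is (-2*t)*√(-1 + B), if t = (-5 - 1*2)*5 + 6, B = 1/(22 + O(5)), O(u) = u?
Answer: 58*I*√78/9 ≈ 56.916*I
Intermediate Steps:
B = 1/27 (B = 1/(22 + 5) = 1/27 ≈ 0.037037)
t = -29 (t = (-5 - 2)*5 + 6 = -7*5 + 6 = -35 + 6 = -29)
(-2*t)*√(-1 + B) = (-2*(-29))*√(-1 + 1/27) = 58*√(-26/27) = 58*(I*√78/9) = 58*I*√78/9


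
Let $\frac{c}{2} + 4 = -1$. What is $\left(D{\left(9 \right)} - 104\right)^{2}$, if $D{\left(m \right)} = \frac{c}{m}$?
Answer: $\frac{894916}{81} \approx 11048.0$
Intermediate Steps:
$c = -10$ ($c = -8 + 2 \left(-1\right) = -8 - 2 = -10$)
$D{\left(m \right)} = - \frac{10}{m}$
$\left(D{\left(9 \right)} - 104\right)^{2} = \left(- \frac{10}{9} - 104\right)^{2} = \left(- \frac{946}{9}\right)^{2} = \frac{894916}{81}$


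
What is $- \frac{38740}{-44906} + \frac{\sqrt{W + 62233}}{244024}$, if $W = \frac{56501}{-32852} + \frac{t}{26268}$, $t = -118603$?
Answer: $\frac{19370}{22453} + \frac{\sqrt{724060562737299200886}}{26322757117008} \approx 0.86371$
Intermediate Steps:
$W = - \frac{672564253}{107869542}$ ($W = \frac{56501}{-32852} - \frac{118603}{26268} = 56501 \left(- \frac{1}{32852}\right) - \frac{118603}{26268} = - \frac{56501}{32852} - \frac{118603}{26268} = - \frac{672564253}{107869542} \approx -6.235$)
$- \frac{38740}{-44906} + \frac{\sqrt{W + 62233}}{244024} = - \frac{38740}{-44906} + \frac{\sqrt{- \frac{672564253}{107869542} + 62233}}{244024} = \left(-38740\right) \left(- \frac{1}{44906}\right) + \sqrt{\frac{6712372643033}{107869542}} \cdot \frac{1}{244024} = \frac{19370}{22453} + \frac{\sqrt{724060562737299200886}}{107869542} \cdot \frac{1}{244024} = \frac{19370}{22453} + \frac{\sqrt{724060562737299200886}}{26322757117008}$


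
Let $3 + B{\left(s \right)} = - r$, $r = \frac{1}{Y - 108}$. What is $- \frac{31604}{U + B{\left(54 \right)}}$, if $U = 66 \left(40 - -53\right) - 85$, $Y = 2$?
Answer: $- \frac{3350024}{641301} \approx -5.2238$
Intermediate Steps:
$U = 6053$ ($U = 66 \left(40 + 53\right) - 85 = 66 \cdot 93 - 85 = 6138 - 85 = 6053$)
$r = - \frac{1}{106}$ ($r = \frac{1}{2 - 108} = \frac{1}{-106} = - \frac{1}{106} \approx -0.009434$)
$B{\left(s \right)} = - \frac{317}{106}$ ($B{\left(s \right)} = -3 - - \frac{1}{106} = -3 + \frac{1}{106} = - \frac{317}{106}$)
$- \frac{31604}{U + B{\left(54 \right)}} = - \frac{31604}{6053 - \frac{317}{106}} = - \frac{31604}{\frac{641301}{106}} = \left(-31604\right) \frac{106}{641301} = - \frac{3350024}{641301}$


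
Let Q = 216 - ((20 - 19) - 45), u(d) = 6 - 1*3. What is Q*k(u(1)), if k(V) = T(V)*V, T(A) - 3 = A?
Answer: 4680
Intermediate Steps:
u(d) = 3 (u(d) = 6 - 3 = 3)
T(A) = 3 + A
k(V) = V*(3 + V) (k(V) = (3 + V)*V = V*(3 + V))
Q = 260 (Q = 216 - (1 - 45) = 216 - 1*(-44) = 216 + 44 = 260)
Q*k(u(1)) = 260*(3*(3 + 3)) = 260*(3*6) = 260*18 = 4680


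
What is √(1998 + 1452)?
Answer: 5*√138 ≈ 58.737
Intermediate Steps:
√(1998 + 1452) = √3450 = 5*√138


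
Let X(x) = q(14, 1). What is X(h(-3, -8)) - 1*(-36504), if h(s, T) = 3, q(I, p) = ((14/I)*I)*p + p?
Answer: 36519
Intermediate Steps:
q(I, p) = 15*p (q(I, p) = 14*p + p = 15*p)
X(x) = 15 (X(x) = 15*1 = 15)
X(h(-3, -8)) - 1*(-36504) = 15 - 1*(-36504) = 15 + 36504 = 36519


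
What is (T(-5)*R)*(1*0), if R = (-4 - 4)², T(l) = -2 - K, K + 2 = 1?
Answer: 0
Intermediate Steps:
K = -1 (K = -2 + 1 = -1)
T(l) = -1 (T(l) = -2 - 1*(-1) = -2 + 1 = -1)
R = 64 (R = (-8)² = 64)
(T(-5)*R)*(1*0) = (-1*64)*(1*0) = -64*0 = 0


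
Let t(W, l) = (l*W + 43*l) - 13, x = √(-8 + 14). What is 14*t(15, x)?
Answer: -182 + 812*√6 ≈ 1807.0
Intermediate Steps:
x = √6 ≈ 2.4495
t(W, l) = -13 + 43*l + W*l (t(W, l) = (W*l + 43*l) - 13 = (43*l + W*l) - 13 = -13 + 43*l + W*l)
14*t(15, x) = 14*(-13 + 43*√6 + 15*√6) = 14*(-13 + 58*√6) = -182 + 812*√6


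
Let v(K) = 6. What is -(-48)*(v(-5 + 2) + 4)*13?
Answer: 6240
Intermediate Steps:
-(-48)*(v(-5 + 2) + 4)*13 = -(-48)*(6 + 4)*13 = -(-48)*10*13 = -12*(-40)*13 = 480*13 = 6240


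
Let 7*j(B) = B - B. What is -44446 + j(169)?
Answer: -44446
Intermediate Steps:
j(B) = 0 (j(B) = (B - B)/7 = (⅐)*0 = 0)
-44446 + j(169) = -44446 + 0 = -44446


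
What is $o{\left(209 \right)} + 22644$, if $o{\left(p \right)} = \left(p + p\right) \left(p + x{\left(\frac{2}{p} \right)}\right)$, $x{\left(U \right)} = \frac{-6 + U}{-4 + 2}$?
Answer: $111258$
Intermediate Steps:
$x{\left(U \right)} = 3 - \frac{U}{2}$ ($x{\left(U \right)} = \frac{-6 + U}{-2} = \left(-6 + U\right) \left(- \frac{1}{2}\right) = 3 - \frac{U}{2}$)
$o{\left(p \right)} = 2 p \left(3 + p - \frac{1}{p}\right)$ ($o{\left(p \right)} = \left(p + p\right) \left(p + \left(3 - \frac{2 \frac{1}{p}}{2}\right)\right) = 2 p \left(p + \left(3 - \frac{1}{p}\right)\right) = 2 p \left(3 + p - \frac{1}{p}\right)$)
$o{\left(209 \right)} + 22644 = \left(-2 + 2 \cdot 209^{2} + 6 \cdot 209\right) + 22644 = \left(-2 + 2 \cdot 43681 + 1254\right) + 22644 = \left(-2 + 87362 + 1254\right) + 22644 = 88614 + 22644 = 111258$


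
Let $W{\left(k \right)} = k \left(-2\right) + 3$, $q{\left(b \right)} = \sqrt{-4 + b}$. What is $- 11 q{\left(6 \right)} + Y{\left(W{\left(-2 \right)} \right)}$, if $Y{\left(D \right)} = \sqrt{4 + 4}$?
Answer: $- 9 \sqrt{2} \approx -12.728$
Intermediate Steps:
$W{\left(k \right)} = 3 - 2 k$ ($W{\left(k \right)} = - 2 k + 3 = 3 - 2 k$)
$Y{\left(D \right)} = 2 \sqrt{2}$ ($Y{\left(D \right)} = \sqrt{8} = 2 \sqrt{2}$)
$- 11 q{\left(6 \right)} + Y{\left(W{\left(-2 \right)} \right)} = - 11 \sqrt{-4 + 6} + 2 \sqrt{2} = - 11 \sqrt{2} + 2 \sqrt{2} = - 9 \sqrt{2}$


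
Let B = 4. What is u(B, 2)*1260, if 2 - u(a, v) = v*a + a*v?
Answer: -17640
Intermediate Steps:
u(a, v) = 2 - 2*a*v (u(a, v) = 2 - (v*a + a*v) = 2 - (a*v + a*v) = 2 - 2*a*v)
u(B, 2)*1260 = (2 - 2*4*2)*1260 = (2 - 16)*1260 = -14*1260 = -17640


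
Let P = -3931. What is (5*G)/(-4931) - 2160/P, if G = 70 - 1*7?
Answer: 9412695/19383761 ≈ 0.48560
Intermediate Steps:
G = 63 (G = 70 - 7 = 63)
(5*G)/(-4931) - 2160/P = (5*63)/(-4931) - 2160/(-3931) = 315*(-1/4931) - 2160*(-1/3931) = -315/4931 + 2160/3931 = 9412695/19383761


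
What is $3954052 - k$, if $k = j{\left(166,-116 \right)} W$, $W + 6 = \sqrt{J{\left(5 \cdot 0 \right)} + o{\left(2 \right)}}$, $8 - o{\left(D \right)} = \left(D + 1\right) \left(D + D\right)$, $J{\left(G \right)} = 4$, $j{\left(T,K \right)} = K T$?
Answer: $3838516$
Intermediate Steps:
$o{\left(D \right)} = 8 - 2 D \left(1 + D\right)$ ($o{\left(D \right)} = 8 - \left(D + 1\right) \left(D + D\right) = 8 - \left(1 + D\right) 2 D = 8 - 2 D \left(1 + D\right)$)
$W = -6$ ($W = -6 + \sqrt{4 - \left(-4 + 8\right)} = -6 + \sqrt{4 - 4} = -6 + \sqrt{0} = -6 + 0 = -6$)
$k = 115536$ ($k = \left(-116\right) 166 \left(-6\right) = \left(-19256\right) \left(-6\right) = 115536$)
$3954052 - k = 3954052 - 115536 = 3838516$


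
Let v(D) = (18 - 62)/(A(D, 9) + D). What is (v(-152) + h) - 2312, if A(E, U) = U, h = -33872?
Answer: -470388/13 ≈ -36184.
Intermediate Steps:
v(D) = -44/(9 + D) (v(D) = (18 - 62)/(9 + D) = -44/(9 + D))
(v(-152) + h) - 2312 = (-44/(9 - 152) - 33872) - 2312 = (-44/(-143) - 33872) - 2312 = (-44*(-1/143) - 33872) - 2312 = (4/13 - 33872) - 2312 = -440332/13 - 2312 = -470388/13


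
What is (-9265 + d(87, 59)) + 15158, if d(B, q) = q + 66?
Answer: 6018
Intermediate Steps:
d(B, q) = 66 + q
(-9265 + d(87, 59)) + 15158 = (-9265 + (66 + 59)) + 15158 = (-9265 + 125) + 15158 = -9140 + 15158 = 6018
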